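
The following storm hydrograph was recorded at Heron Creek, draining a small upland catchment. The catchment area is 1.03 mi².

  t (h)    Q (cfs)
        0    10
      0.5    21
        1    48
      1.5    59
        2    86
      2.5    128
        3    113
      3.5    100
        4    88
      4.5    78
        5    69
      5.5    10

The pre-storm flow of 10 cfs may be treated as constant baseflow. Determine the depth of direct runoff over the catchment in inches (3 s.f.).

Direct runoff: 0.0, 11.0, 38.0, 49.0, 76.0, 118.0, 103.0, 90.0, 78.0, 68.0, 59.0, 0.0 cfs; ΣQ_DR = 690.0 cfs.
V = ΣQ_DR · Δt = 690.0 × 1800 s = 1.242 × 10^6 ft³.
Over A = 1.03 mi², depth = V / A = 0.519 in.

d ≈ 0.519 in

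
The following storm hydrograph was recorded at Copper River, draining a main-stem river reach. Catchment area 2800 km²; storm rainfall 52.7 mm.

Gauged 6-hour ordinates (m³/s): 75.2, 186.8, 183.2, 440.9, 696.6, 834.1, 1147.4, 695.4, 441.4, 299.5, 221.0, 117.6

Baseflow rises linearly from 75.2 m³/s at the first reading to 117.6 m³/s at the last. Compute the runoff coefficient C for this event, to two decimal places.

C ≈ 0.61

ΣQ_DR = 4182 m³/s; V = ΣQ_DR·Δt = 9.034 × 10^7 m³.
Runoff depth d = V / A = 32.26 mm.
C = d / P = 32.26 / 52.7 = 0.61.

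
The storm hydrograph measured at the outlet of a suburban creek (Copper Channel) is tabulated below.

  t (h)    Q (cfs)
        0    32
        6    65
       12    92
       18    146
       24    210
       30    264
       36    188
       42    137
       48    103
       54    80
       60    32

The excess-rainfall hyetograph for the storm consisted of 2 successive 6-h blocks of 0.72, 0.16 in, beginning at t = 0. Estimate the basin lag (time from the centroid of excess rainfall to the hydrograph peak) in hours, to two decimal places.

Centroid of excess rainfall: t_c = Σ P_i·t̄_i / ΣP_i = 4.0909 h (block centres at 3, 9 h).
Hydrograph peak occurs at t = 30 h, so basin lag t_L = 30 − 4.0909 = 25.91 h.

t_L ≈ 25.91 h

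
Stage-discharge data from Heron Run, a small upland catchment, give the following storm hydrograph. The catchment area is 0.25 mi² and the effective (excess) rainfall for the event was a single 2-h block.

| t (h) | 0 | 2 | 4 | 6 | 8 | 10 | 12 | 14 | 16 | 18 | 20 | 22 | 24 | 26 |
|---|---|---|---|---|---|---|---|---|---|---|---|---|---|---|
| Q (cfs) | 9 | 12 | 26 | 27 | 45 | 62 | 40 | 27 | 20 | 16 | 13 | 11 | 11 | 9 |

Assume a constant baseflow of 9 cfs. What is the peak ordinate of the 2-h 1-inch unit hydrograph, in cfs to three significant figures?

U_p ≈ 21.2 cfs

Direct runoff: 0.0, 3.0, 17.0, 18.0, 36.0, 53.0, 31.0, 18.0, 11.0, 7.0, 4.0, 2.0, 2.0, 0.0 cfs; ΣQ_DR = 202.0 cfs, peak = 53.0 cfs.
Runoff depth d = ΣQ_DR·Δt / A = 202.0 × 7200 / (0.25 mi²) = 2.504 in.
The 1-inch UH is the DRH scaled by (1 in)/d, so U_p = 53.0 × 1/2.504 = 21.2 cfs.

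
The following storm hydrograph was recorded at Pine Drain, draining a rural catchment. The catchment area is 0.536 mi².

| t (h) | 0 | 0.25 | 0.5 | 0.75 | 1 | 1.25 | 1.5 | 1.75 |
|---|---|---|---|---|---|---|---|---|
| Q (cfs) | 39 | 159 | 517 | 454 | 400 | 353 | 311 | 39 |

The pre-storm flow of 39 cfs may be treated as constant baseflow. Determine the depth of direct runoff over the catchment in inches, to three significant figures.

d ≈ 1.42 in

Direct runoff: 0.0, 120.0, 478.0, 415.0, 361.0, 314.0, 272.0, 0.0 cfs; ΣQ_DR = 1960 cfs.
V = ΣQ_DR · Δt = 1960 × 900 s = 1.764 × 10^6 ft³.
Over A = 0.536 mi², depth = V / A = 1.42 in.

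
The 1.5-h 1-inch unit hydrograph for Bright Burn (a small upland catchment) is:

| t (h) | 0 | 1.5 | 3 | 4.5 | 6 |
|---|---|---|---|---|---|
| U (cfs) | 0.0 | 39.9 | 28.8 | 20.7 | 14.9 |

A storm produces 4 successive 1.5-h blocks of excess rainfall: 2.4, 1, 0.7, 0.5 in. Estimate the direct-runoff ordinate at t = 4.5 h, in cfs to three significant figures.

By discrete convolution, Q_j = Σ (P_i / 1 in) · U_{j−i}.
At t = 4.5 h (j=3): Q = (2.4/1)·20.7 + (1/1)·28.8 + (0.7/1)·39.9 + (0.5/1)·0.0 = 106 cfs.

Q ≈ 106 cfs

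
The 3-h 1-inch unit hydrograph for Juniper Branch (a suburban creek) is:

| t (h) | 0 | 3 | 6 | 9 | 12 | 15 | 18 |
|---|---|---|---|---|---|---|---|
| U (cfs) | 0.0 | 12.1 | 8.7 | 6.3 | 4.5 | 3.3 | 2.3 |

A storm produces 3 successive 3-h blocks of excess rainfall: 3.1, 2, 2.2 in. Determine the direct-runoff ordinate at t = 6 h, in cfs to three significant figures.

Q ≈ 51.2 cfs

By discrete convolution, Q_j = Σ (P_i / 1 in) · U_{j−i}.
At t = 6 h (j=2): Q = (3.1/1)·8.7 + (2/1)·12.1 + (2.2/1)·0.0 = 51.2 cfs.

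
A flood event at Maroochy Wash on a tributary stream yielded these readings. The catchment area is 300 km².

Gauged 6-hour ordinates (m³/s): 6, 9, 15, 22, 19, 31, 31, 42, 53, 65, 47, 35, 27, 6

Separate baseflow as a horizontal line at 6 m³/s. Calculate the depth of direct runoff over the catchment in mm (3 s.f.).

d ≈ 23.3 mm

Direct runoff: 0.0, 3.0, 9.0, 16.0, 13.0, 25.0, 25.0, 36.0, 47.0, 59.0, 41.0, 29.0, 21.0, 0.0 m³/s; ΣQ_DR = 324.0 m³/s.
V = ΣQ_DR · Δt = 324.0 × 21600 s = 6.998 × 10^6 m³.
Over A = 300 km², depth = V / A = 23.3 mm.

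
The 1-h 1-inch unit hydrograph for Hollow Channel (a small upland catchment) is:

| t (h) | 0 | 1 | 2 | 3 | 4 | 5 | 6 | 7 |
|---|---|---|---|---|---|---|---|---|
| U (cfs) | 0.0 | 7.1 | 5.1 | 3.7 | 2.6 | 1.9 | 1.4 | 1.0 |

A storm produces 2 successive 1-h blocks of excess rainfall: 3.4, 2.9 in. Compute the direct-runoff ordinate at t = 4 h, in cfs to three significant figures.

By discrete convolution, Q_j = Σ (P_i / 1 in) · U_{j−i}.
At t = 4 h (j=4): Q = (3.4/1)·2.6 + (2.9/1)·3.7 = 19.6 cfs.

Q ≈ 19.6 cfs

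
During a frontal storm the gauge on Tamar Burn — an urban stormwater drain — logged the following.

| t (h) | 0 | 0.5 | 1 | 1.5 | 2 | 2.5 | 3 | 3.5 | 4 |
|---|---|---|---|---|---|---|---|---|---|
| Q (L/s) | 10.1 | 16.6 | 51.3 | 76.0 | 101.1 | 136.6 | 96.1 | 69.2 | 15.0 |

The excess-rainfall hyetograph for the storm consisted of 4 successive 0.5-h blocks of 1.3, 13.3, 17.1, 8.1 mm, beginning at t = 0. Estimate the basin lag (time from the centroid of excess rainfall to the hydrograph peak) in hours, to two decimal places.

t_L ≈ 1.35 h

Centroid of excess rainfall: t_c = Σ P_i·t̄_i / ΣP_i = 1.1520 h (block centres at 0.25, 0.75, 1.25, 1.75 h).
Hydrograph peak occurs at t = 2.5 h, so basin lag t_L = 2.5 − 1.1520 = 1.35 h.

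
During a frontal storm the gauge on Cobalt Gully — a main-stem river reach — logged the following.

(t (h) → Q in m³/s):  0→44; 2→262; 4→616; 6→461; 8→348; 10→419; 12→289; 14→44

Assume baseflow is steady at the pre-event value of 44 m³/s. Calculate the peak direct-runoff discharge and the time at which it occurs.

Q_p = 572.0 m³/s at t = 4 h

Subtracting baseflow gives direct-runoff ordinates: 0.0, 218.0, 572.0, 417.0, 304.0, 375.0, 245.0, 0.0 m³/s.
The maximum is 572.0 m³/s, occurring at the reading for t = 4 h.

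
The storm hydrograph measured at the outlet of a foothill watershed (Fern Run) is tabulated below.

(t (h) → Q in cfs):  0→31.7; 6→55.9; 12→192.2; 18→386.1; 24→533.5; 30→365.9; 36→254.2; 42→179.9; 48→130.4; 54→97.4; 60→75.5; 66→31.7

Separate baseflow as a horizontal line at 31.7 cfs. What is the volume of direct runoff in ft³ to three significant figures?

Direct-runoff ordinates (Q − Q_b): 0.0, 24.2, 160.5, 354.4, 501.8, 334.2, 222.5, 148.2, 98.7, 65.7, 43.8, 0.0 cfs.
ΣQ_DR = 1954 cfs.
With Δt = 6 h = 21600 s, V = ΣQ_DR · Δt = 1954 × 21600 = 4.22 × 10^7 ft³.

V ≈ 4.22 × 10^7 ft³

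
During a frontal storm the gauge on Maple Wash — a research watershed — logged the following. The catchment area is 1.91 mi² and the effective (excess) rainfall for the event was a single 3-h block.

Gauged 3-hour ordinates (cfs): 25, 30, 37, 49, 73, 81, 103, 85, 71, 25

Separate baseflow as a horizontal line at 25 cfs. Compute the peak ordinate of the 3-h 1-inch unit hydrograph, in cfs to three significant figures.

Direct runoff: 0.0, 5.0, 12.0, 24.0, 48.0, 56.0, 78.0, 60.0, 46.0, 0.0 cfs; ΣQ_DR = 329.0 cfs, peak = 78.0 cfs.
Runoff depth d = ΣQ_DR·Δt / A = 329.0 × 10800 / (1.91 mi²) = 0.8008 in.
The 1-inch UH is the DRH scaled by (1 in)/d, so U_p = 78.0 × 1/0.8008 = 97.4 cfs.

U_p ≈ 97.4 cfs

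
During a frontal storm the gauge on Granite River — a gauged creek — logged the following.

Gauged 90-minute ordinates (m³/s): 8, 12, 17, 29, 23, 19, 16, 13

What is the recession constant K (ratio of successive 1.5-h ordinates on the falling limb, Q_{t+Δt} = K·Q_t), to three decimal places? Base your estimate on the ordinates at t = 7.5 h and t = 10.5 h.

K ≈ 0.827

Using the recession-limb readings at t = 7.5 h and t = 10.5 h: Q falls from 19 to 13 m³/s over 2 intervals.
K = (Q₂/Q₁)^(1/2) = (13/19)^(1/2) = 0.827.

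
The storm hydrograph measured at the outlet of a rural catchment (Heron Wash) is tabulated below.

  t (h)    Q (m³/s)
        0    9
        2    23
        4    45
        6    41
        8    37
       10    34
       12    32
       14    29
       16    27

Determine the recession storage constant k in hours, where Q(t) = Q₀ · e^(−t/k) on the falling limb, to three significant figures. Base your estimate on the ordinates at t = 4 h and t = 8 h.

On the falling limb, Q drops from 45 to 37 m³/s between t = 4 h and t = 8 h (Δt = 4 h).
k = −Δt / ln(Q₂/Q₁) = −4 / ln(37/45) = 20.4 h.

k ≈ 20.4 h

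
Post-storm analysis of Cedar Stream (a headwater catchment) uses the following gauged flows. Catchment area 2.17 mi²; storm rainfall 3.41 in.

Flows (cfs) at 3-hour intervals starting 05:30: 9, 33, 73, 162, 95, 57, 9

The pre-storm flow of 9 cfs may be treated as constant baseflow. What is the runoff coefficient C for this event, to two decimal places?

ΣQ_DR = 375.0 cfs; V = ΣQ_DR·Δt = 4.050 × 10^6 ft³.
Runoff depth d = V / A = 0.8034 in.
C = d / P = 0.8034 / 3.41 = 0.24.

C ≈ 0.24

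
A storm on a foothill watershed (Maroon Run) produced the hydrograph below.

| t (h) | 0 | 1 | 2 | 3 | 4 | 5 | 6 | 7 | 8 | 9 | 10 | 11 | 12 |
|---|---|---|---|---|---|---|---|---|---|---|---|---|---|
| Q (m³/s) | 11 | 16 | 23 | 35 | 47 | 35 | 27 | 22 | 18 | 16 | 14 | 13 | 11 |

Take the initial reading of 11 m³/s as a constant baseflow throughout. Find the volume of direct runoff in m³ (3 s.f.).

Direct-runoff ordinates (Q − Q_b): 0.0, 5.0, 12.0, 24.0, 36.0, 24.0, 16.0, 11.0, 7.0, 5.0, 3.0, 2.0, 0.0 m³/s.
ΣQ_DR = 145.0 m³/s.
With Δt = 1 h = 3600 s, V = ΣQ_DR · Δt = 145.0 × 3600 = 5.22 × 10^5 m³.

V ≈ 5.22 × 10^5 m³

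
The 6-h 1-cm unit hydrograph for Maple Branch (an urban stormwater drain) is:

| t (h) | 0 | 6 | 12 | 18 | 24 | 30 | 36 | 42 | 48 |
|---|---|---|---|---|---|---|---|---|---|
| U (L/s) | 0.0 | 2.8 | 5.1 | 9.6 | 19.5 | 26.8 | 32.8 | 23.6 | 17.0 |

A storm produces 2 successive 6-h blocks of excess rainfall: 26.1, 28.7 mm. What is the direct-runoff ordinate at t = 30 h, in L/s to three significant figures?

Q ≈ 126 L/s

By discrete convolution, Q_j = Σ (P_i / 10 mm) · U_{j−i}.
At t = 30 h (j=5): Q = (26.1/10)·26.8 + (28.7/10)·19.5 = 126 L/s.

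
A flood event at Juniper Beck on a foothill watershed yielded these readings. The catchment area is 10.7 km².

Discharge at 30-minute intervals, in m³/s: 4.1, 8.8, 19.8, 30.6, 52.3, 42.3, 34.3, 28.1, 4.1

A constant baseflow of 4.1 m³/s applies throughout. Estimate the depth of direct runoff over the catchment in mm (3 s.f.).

Direct runoff: 0.0, 4.7, 15.7, 26.5, 48.2, 38.2, 30.2, 24.0, 0.0 m³/s; ΣQ_DR = 187.5 m³/s.
V = ΣQ_DR · Δt = 187.5 × 1800 s = 3.375 × 10^5 m³.
Over A = 10.7 km², depth = V / A = 31.5 mm.

d ≈ 31.5 mm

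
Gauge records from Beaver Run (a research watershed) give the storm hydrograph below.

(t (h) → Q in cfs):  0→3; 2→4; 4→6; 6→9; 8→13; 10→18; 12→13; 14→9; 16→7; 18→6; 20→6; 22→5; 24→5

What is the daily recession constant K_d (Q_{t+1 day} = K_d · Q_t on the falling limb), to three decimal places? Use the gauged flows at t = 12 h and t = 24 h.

Between t = 12 h and t = 24 h the flow falls from 13 to 5 cfs over 6×2 h = 12 h.
Per-interval ratio K = (5/13)^(1/6) = 0.8528; K_d = K^(24/2) = 0.148.

K_d ≈ 0.148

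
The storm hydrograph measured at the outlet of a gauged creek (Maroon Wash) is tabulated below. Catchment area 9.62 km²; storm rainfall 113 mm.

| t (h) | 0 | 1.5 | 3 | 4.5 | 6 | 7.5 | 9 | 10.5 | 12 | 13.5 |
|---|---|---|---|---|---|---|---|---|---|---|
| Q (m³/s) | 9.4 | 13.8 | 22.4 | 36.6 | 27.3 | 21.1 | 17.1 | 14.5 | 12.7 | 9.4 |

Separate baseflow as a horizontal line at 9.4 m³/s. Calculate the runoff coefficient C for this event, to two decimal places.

C ≈ 0.45

ΣQ_DR = 90.30 m³/s; V = ΣQ_DR·Δt = 4.876 × 10^5 m³.
Runoff depth d = V / A = 50.69 mm.
C = d / P = 50.69 / 113 = 0.45.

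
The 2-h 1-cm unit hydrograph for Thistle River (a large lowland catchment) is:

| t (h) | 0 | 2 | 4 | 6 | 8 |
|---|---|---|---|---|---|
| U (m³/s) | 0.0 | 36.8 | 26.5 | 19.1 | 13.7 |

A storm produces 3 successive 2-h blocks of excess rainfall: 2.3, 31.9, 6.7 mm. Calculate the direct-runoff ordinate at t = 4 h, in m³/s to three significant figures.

Q ≈ 123 m³/s

By discrete convolution, Q_j = Σ (P_i / 10 mm) · U_{j−i}.
At t = 4 h (j=2): Q = (2.3/10)·26.5 + (31.9/10)·36.8 + (6.7/10)·0.0 = 123 m³/s.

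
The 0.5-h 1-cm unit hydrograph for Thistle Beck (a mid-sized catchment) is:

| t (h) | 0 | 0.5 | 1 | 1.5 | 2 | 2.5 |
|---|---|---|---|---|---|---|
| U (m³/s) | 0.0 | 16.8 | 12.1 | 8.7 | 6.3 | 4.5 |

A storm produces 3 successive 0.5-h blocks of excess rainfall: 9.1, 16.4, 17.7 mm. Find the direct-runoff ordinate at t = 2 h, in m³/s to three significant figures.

By discrete convolution, Q_j = Σ (P_i / 10 mm) · U_{j−i}.
At t = 2 h (j=4): Q = (9.1/10)·6.3 + (16.4/10)·8.7 + (17.7/10)·12.1 = 41.4 m³/s.

Q ≈ 41.4 m³/s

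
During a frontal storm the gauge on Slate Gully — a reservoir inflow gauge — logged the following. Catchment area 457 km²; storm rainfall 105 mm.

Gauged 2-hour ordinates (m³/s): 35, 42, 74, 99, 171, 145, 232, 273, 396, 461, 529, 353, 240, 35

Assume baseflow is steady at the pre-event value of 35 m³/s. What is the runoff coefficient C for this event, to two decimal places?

ΣQ_DR = 2595 m³/s; V = ΣQ_DR·Δt = 1.868 × 10^7 m³.
Runoff depth d = V / A = 40.88 mm.
C = d / P = 40.88 / 105 = 0.39.

C ≈ 0.39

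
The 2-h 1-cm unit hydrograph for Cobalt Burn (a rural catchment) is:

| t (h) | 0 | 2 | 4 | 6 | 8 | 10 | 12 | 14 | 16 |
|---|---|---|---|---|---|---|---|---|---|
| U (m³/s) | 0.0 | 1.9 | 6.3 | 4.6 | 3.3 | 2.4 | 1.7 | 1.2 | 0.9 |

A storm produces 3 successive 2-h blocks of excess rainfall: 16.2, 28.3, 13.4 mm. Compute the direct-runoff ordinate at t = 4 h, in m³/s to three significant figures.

Q ≈ 15.6 m³/s

By discrete convolution, Q_j = Σ (P_i / 10 mm) · U_{j−i}.
At t = 4 h (j=2): Q = (16.2/10)·6.3 + (28.3/10)·1.9 + (13.4/10)·0.0 = 15.6 m³/s.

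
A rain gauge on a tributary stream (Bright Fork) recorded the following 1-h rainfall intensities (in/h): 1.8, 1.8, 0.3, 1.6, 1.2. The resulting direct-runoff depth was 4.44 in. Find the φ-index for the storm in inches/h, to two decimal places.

φ ≈ 0.49 in/h

Only the 4 blocks with intensity above φ contribute runoff: 1.8, 1.8, 1.6, 1.2 in/h.
Σ(I−φ)·Δt = d  ⇒  (1.8+1.8+1.6+1.2 − 4φ)·1 = 4.44
φ = (6.400 − 4.44/1) / 4 = 0.49 in/h.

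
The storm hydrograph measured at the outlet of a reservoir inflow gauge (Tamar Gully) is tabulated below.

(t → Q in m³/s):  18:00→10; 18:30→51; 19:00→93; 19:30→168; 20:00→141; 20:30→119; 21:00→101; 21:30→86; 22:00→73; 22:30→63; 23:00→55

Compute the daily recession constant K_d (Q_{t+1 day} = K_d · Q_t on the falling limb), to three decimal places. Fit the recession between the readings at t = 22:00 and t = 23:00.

K_d ≈ 0.001

Between t = 22:00 and t = 23:00 the flow falls from 73 to 55 m³/s over 2×0.5 h = 1 h.
Per-interval ratio K = (55/73)^(1/2) = 0.8680; K_d = K^(24/0.5) = 0.001.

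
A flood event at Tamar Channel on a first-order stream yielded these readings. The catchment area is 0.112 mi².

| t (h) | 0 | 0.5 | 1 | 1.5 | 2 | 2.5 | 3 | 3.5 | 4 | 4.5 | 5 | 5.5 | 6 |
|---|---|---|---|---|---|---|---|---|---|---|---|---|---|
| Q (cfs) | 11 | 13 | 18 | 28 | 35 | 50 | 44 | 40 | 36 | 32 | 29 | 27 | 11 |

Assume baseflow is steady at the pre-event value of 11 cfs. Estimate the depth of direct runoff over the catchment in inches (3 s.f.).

Direct runoff: 0.0, 2.0, 7.0, 17.0, 24.0, 39.0, 33.0, 29.0, 25.0, 21.0, 18.0, 16.0, 0.0 cfs; ΣQ_DR = 231.0 cfs.
V = ΣQ_DR · Δt = 231.0 × 1800 s = 4.158 × 10^5 ft³.
Over A = 0.112 mi², depth = V / A = 1.60 in.

d ≈ 1.60 in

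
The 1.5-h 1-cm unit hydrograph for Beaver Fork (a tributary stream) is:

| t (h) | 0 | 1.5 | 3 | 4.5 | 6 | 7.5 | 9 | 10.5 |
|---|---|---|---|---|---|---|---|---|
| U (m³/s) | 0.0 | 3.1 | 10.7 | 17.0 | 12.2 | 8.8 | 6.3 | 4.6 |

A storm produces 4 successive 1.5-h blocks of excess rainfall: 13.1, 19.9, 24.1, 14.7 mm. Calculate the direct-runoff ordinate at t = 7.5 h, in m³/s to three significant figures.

By discrete convolution, Q_j = Σ (P_i / 10 mm) · U_{j−i}.
At t = 7.5 h (j=5): Q = (13.1/10)·8.8 + (19.9/10)·12.2 + (24.1/10)·17.0 + (14.7/10)·10.7 = 92.5 m³/s.

Q ≈ 92.5 m³/s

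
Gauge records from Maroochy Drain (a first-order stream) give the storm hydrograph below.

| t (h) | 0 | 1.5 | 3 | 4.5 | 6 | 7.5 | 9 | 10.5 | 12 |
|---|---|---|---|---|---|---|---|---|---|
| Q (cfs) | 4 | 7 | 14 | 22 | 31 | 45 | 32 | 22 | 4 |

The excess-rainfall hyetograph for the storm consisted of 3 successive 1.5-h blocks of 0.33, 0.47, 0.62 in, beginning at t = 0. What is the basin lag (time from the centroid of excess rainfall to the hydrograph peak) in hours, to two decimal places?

t_L ≈ 4.94 h

Centroid of excess rainfall: t_c = Σ P_i·t̄_i / ΣP_i = 2.5563 h (block centres at 0.75, 2.25, 3.75 h).
Hydrograph peak occurs at t = 7.5 h, so basin lag t_L = 7.5 − 2.5563 = 4.94 h.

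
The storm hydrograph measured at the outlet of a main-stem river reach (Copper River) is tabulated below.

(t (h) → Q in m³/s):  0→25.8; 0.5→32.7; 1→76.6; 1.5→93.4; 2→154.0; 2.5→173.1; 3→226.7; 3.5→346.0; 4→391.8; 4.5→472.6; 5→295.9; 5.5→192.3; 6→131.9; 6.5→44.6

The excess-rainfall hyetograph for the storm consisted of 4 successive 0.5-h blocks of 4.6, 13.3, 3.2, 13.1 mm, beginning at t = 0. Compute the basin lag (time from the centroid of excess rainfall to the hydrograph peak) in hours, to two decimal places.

t_L ≈ 3.39 h

Centroid of excess rainfall: t_c = Σ P_i·t̄_i / ΣP_i = 1.1126 h (block centres at 0.25, 0.75, 1.25, 1.75 h).
Hydrograph peak occurs at t = 4.5 h, so basin lag t_L = 4.5 − 1.1126 = 3.39 h.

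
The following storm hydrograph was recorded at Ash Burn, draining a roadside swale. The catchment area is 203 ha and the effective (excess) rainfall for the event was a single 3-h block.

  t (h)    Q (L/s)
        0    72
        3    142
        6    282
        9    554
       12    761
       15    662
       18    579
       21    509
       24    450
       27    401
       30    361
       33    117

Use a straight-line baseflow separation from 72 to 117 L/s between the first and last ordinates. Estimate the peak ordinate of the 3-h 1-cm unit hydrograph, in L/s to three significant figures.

U_p ≈ 337 L/s

Direct runoff: 0.00, 65.91, 201.82, 469.73, 672.64, 569.55, 482.45, 408.36, 345.27, 292.18, 248.09, 0.00 L/s; ΣQ_DR = 3756 L/s, peak = 672.64 L/s.
Runoff depth d = ΣQ_DR·Δt / A = 3756 × 10800 / (203 ha) = 19.98 mm.
The 1-cm UH is the DRH scaled by (10 mm)/d, so U_p = 672.64 × 10/19.98 = 337 L/s.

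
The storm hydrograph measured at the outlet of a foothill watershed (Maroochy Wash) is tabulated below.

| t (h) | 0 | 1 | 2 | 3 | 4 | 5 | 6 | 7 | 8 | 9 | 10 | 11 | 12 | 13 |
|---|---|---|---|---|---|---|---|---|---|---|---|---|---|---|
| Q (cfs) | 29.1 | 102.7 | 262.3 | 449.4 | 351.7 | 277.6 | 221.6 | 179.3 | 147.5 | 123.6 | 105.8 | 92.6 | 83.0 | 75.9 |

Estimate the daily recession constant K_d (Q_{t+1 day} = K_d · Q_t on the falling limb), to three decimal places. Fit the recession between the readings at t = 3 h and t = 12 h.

Between t = 3 h and t = 12 h the flow falls from 449.4 to 83.0 cfs over 9×1 h = 9 h.
Per-interval ratio K = (83.0/449.4)^(1/9) = 0.8289; K_d = K^(24/1) = 0.011.

K_d ≈ 0.011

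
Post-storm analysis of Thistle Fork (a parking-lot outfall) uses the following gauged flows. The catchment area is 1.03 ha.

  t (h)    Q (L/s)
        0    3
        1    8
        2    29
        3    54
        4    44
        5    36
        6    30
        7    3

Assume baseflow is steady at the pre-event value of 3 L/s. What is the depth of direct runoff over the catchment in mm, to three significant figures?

Direct runoff: 0.0, 5.0, 26.0, 51.0, 41.0, 33.0, 27.0, 0.0 L/s; ΣQ_DR = 183.0 L/s.
V = ΣQ_DR · Δt = 183.0 × 3600 s = 6.588 × 10^5 L.
Over A = 1.03 ha, depth = V / A = 64.0 mm.

d ≈ 64.0 mm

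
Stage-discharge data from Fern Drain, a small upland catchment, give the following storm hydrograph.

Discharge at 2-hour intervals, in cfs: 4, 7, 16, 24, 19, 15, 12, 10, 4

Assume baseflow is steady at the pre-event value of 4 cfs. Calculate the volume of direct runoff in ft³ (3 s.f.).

Direct-runoff ordinates (Q − Q_b): 0.0, 3.0, 12.0, 20.0, 15.0, 11.0, 8.0, 6.0, 0.0 cfs.
ΣQ_DR = 75.00 cfs.
With Δt = 2 h = 7200 s, V = ΣQ_DR · Δt = 75.00 × 7200 = 5.40 × 10^5 ft³.

V ≈ 5.40 × 10^5 ft³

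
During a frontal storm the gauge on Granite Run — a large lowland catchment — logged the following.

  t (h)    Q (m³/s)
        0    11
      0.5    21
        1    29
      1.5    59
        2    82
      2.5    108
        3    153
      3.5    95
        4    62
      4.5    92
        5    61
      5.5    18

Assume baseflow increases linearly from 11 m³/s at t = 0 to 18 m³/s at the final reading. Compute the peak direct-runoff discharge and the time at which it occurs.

Q_p = 138.18 m³/s at t = 3 h

Subtracting baseflow gives direct-runoff ordinates: 0.00, 9.36, 16.73, 46.09, 68.45, 93.82, 138.18, 79.55, 45.91, 75.27, 43.64, 0.00 m³/s.
The maximum is 138.18 m³/s, occurring at the reading for t = 3 h.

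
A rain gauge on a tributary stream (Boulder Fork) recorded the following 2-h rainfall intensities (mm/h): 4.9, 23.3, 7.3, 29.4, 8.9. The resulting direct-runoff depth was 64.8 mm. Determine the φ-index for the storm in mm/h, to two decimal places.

φ ≈ 10.15 mm/h

Only the 2 blocks with intensity above φ contribute runoff: 23.3, 29.4 mm/h.
Σ(I−φ)·Δt = d  ⇒  (23.3+29.4 − 2φ)·2 = 64.8
φ = (52.70 − 64.8/2) / 2 = 10.15 mm/h.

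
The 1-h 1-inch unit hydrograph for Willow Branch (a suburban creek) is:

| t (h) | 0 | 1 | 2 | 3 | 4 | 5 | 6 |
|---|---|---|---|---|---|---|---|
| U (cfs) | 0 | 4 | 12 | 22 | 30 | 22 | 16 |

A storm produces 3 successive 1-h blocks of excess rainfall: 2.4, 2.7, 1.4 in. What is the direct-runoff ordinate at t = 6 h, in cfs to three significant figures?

By discrete convolution, Q_j = Σ (P_i / 1 in) · U_{j−i}.
At t = 6 h (j=6): Q = (2.4/1)·16 + (2.7/1)·22 + (1.4/1)·30 = 140 cfs.

Q ≈ 140 cfs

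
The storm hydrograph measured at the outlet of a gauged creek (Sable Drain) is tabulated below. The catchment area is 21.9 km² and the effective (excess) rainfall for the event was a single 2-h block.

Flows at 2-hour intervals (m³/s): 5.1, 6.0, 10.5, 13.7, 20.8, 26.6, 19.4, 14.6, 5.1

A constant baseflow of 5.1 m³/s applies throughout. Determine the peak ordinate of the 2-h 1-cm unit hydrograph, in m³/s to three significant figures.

Direct runoff: 0.0, 0.9, 5.4, 8.6, 15.7, 21.5, 14.3, 9.5, 0.0 m³/s; ΣQ_DR = 75.90 m³/s, peak = 21.5 m³/s.
Runoff depth d = ΣQ_DR·Δt / A = 75.90 × 7200 / (21.9 km²) = 24.95 mm.
The 1-cm UH is the DRH scaled by (10 mm)/d, so U_p = 21.5 × 10/24.95 = 8.62 m³/s.

U_p ≈ 8.62 m³/s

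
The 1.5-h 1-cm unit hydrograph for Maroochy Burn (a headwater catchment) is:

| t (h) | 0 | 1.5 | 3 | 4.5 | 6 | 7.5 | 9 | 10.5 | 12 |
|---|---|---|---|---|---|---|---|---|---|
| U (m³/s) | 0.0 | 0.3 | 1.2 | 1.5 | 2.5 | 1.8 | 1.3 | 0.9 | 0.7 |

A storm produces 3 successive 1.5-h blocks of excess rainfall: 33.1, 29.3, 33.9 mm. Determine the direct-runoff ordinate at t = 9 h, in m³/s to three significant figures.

Q ≈ 18.1 m³/s

By discrete convolution, Q_j = Σ (P_i / 10 mm) · U_{j−i}.
At t = 9 h (j=6): Q = (33.1/10)·1.3 + (29.3/10)·1.8 + (33.9/10)·2.5 = 18.1 m³/s.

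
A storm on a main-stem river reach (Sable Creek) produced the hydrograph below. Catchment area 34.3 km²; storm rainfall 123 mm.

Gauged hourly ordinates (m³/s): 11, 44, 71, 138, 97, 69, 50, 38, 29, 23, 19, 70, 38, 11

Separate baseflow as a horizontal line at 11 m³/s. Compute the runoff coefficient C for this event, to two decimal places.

C ≈ 0.47

ΣQ_DR = 554.0 m³/s; V = ΣQ_DR·Δt = 1.994 × 10^6 m³.
Runoff depth d = V / A = 58.15 mm.
C = d / P = 58.15 / 123 = 0.47.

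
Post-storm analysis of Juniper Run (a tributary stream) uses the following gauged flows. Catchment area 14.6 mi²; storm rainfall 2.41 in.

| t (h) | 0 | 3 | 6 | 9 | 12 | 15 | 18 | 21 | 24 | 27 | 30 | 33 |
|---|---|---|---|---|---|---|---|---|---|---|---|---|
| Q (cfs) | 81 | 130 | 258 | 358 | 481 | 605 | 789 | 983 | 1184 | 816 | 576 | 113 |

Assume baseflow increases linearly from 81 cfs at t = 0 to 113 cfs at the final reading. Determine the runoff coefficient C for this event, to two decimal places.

ΣQ_DR = 5210 cfs; V = ΣQ_DR·Δt = 5.627 × 10^7 ft³.
Runoff depth d = V / A = 1.659 in.
C = d / P = 1.659 / 2.41 = 0.69.

C ≈ 0.69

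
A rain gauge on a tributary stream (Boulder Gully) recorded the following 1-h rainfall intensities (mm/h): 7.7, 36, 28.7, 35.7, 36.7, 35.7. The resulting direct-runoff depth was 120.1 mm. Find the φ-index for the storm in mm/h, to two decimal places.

Only the 5 blocks with intensity above φ contribute runoff: 36, 28.7, 35.7, 36.7, 35.7 mm/h.
Σ(I−φ)·Δt = d  ⇒  (36+28.7+35.7+36.7+35.7 − 5φ)·1 = 120.1
φ = (172.8 − 120.1/1) / 5 = 10.54 mm/h.

φ ≈ 10.54 mm/h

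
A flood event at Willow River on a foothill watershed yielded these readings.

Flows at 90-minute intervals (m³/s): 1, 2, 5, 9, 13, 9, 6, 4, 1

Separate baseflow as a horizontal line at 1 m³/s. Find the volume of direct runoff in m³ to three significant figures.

Direct-runoff ordinates (Q − Q_b): 0.0, 1.0, 4.0, 8.0, 12.0, 8.0, 5.0, 3.0, 0.0 m³/s.
ΣQ_DR = 41.00 m³/s.
With Δt = 1.5 h = 5400 s, V = ΣQ_DR · Δt = 41.00 × 5400 = 2.21 × 10^5 m³.

V ≈ 2.21 × 10^5 m³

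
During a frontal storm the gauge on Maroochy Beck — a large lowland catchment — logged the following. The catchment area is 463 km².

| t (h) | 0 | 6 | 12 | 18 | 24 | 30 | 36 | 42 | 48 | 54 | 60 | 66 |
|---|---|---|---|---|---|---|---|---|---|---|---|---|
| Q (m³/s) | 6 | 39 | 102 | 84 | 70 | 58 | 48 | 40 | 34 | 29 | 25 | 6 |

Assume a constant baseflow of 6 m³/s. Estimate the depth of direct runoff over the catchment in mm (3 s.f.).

Direct runoff: 0.0, 33.0, 96.0, 78.0, 64.0, 52.0, 42.0, 34.0, 28.0, 23.0, 19.0, 0.0 m³/s; ΣQ_DR = 469.0 m³/s.
V = ΣQ_DR · Δt = 469.0 × 21600 s = 1.013 × 10^7 m³.
Over A = 463 km², depth = V / A = 21.9 mm.

d ≈ 21.9 mm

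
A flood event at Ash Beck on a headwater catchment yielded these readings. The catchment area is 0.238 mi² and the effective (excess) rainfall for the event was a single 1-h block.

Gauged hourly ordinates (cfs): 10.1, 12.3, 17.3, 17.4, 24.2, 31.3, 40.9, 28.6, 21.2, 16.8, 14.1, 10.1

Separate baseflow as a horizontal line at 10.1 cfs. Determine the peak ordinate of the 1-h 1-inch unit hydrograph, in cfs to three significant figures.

U_p ≈ 38.4 cfs

Direct runoff: 0.0, 2.2, 7.2, 7.3, 14.1, 21.2, 30.8, 18.5, 11.1, 6.7, 4.0, 0.0 cfs; ΣQ_DR = 123.1 cfs, peak = 30.8 cfs.
Runoff depth d = ΣQ_DR·Δt / A = 123.1 × 3600 / (0.238 mi²) = 0.8015 in.
The 1-inch UH is the DRH scaled by (1 in)/d, so U_p = 30.8 × 1/0.8015 = 38.4 cfs.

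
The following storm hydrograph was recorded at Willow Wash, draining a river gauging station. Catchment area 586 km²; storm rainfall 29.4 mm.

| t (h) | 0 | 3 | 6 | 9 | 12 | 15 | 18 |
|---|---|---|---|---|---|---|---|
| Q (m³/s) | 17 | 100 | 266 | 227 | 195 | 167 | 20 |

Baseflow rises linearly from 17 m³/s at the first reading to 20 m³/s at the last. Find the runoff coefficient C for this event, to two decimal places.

C ≈ 0.54

ΣQ_DR = 862.5 m³/s; V = ΣQ_DR·Δt = 9.315 × 10^6 m³.
Runoff depth d = V / A = 15.90 mm.
C = d / P = 15.90 / 29.4 = 0.54.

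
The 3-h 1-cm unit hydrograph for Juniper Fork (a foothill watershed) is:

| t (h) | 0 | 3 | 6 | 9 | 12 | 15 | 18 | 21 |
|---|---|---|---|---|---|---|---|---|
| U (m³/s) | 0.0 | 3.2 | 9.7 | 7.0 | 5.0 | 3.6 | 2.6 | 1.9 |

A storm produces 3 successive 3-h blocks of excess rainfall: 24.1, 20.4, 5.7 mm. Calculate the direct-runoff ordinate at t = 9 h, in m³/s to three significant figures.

Q ≈ 38.5 m³/s

By discrete convolution, Q_j = Σ (P_i / 10 mm) · U_{j−i}.
At t = 9 h (j=3): Q = (24.1/10)·7.0 + (20.4/10)·9.7 + (5.7/10)·3.2 = 38.5 m³/s.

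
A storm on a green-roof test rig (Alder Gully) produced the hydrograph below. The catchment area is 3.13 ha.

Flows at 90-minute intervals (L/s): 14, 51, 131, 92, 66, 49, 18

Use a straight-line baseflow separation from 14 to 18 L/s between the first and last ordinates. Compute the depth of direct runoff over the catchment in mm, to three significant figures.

Direct runoff: 0.00, 36.33, 115.67, 76.00, 49.33, 31.67, 0.00 L/s; ΣQ_DR = 309.0 L/s.
V = ΣQ_DR · Δt = 309.0 × 5400 s = 1.669 × 10^6 L.
Over A = 3.13 ha, depth = V / A = 53.3 mm.

d ≈ 53.3 mm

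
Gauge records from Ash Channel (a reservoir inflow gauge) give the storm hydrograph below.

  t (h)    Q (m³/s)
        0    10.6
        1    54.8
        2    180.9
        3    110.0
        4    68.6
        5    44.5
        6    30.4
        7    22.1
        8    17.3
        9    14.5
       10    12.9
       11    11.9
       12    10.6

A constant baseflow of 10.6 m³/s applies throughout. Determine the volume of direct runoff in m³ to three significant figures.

Direct-runoff ordinates (Q − Q_b): 0.0, 44.2, 170.3, 99.4, 58.0, 33.9, 19.8, 11.5, 6.7, 3.9, 2.3, 1.3, 0.0 m³/s.
ΣQ_DR = 451.3 m³/s.
With Δt = 1 h = 3600 s, V = ΣQ_DR · Δt = 451.3 × 3600 = 1.62 × 10^6 m³.

V ≈ 1.62 × 10^6 m³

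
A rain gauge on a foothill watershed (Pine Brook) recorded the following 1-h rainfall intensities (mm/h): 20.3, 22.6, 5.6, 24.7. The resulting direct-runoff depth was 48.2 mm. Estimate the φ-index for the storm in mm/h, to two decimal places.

φ ≈ 6.47 mm/h

Only the 3 blocks with intensity above φ contribute runoff: 20.3, 22.6, 24.7 mm/h.
Σ(I−φ)·Δt = d  ⇒  (20.3+22.6+24.7 − 3φ)·1 = 48.2
φ = (67.60 − 48.2/1) / 3 = 6.47 mm/h.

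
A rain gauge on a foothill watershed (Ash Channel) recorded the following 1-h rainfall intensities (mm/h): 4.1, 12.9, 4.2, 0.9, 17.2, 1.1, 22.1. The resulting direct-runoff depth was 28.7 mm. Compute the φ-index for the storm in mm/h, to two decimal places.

Only the 3 blocks with intensity above φ contribute runoff: 12.9, 17.2, 22.1 mm/h.
Σ(I−φ)·Δt = d  ⇒  (12.9+17.2+22.1 − 3φ)·1 = 28.7
φ = (52.20 − 28.7/1) / 3 = 7.83 mm/h.

φ ≈ 7.83 mm/h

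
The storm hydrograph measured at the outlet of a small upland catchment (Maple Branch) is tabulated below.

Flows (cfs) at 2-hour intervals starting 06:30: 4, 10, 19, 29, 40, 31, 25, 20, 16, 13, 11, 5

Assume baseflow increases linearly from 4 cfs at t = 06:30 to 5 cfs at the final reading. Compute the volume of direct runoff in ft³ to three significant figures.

V ≈ 1.22 × 10^6 ft³

Direct-runoff ordinates (Q − Q_b): 0.00, 5.91, 14.82, 24.73, 35.64, 26.55, 20.45, 15.36, 11.27, 8.18, 6.09, 0.00 cfs.
ΣQ_DR = 169.0 cfs.
With Δt = 2 h = 7200 s, V = ΣQ_DR · Δt = 169.0 × 7200 = 1.22 × 10^6 ft³.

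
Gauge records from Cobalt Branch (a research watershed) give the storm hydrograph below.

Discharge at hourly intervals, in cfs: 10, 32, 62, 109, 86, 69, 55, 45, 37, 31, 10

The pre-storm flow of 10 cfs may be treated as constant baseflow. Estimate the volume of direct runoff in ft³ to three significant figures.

Direct-runoff ordinates (Q − Q_b): 0.0, 22.0, 52.0, 99.0, 76.0, 59.0, 45.0, 35.0, 27.0, 21.0, 0.0 cfs.
ΣQ_DR = 436.0 cfs.
With Δt = 1 h = 3600 s, V = ΣQ_DR · Δt = 436.0 × 3600 = 1.57 × 10^6 ft³.

V ≈ 1.57 × 10^6 ft³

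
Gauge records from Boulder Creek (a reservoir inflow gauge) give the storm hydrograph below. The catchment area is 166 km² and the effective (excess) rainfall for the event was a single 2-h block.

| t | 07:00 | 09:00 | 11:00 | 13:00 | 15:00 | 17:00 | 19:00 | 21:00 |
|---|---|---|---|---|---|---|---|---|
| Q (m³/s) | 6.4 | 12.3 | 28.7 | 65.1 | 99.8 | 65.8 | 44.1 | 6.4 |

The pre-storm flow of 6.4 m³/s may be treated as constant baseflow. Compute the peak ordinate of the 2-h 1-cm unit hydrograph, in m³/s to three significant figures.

U_p ≈ 77.6 m³/s

Direct runoff: 0.0, 5.9, 22.3, 58.7, 93.4, 59.4, 37.7, 0.0 m³/s; ΣQ_DR = 277.4 m³/s, peak = 93.4 m³/s.
Runoff depth d = ΣQ_DR·Δt / A = 277.4 × 7200 / (166 km²) = 12.03 mm.
The 1-cm UH is the DRH scaled by (10 mm)/d, so U_p = 93.4 × 10/12.03 = 77.6 m³/s.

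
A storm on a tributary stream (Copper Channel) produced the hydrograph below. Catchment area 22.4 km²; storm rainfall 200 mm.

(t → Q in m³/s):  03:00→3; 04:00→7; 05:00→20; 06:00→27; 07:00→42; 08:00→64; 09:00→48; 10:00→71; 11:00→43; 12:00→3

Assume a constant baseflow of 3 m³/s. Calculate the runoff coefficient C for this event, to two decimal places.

ΣQ_DR = 298.0 m³/s; V = ΣQ_DR·Δt = 1.073 × 10^6 m³.
Runoff depth d = V / A = 47.89 mm.
C = d / P = 47.89 / 200 = 0.24.

C ≈ 0.24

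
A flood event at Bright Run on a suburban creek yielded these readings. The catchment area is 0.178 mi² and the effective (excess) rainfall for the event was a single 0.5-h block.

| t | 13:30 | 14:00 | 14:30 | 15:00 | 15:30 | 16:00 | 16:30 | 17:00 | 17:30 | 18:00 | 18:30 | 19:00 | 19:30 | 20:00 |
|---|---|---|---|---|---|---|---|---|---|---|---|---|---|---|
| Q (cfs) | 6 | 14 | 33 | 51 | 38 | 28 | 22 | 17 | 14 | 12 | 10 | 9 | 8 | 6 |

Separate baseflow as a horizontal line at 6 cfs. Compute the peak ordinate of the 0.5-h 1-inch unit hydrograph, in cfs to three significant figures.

Direct runoff: 0.0, 8.0, 27.0, 45.0, 32.0, 22.0, 16.0, 11.0, 8.0, 6.0, 4.0, 3.0, 2.0, 0.0 cfs; ΣQ_DR = 184.0 cfs, peak = 45.0 cfs.
Runoff depth d = ΣQ_DR·Δt / A = 184.0 × 1800 / (0.178 mi²) = 0.8009 in.
The 1-inch UH is the DRH scaled by (1 in)/d, so U_p = 45.0 × 1/0.8009 = 56.2 cfs.

U_p ≈ 56.2 cfs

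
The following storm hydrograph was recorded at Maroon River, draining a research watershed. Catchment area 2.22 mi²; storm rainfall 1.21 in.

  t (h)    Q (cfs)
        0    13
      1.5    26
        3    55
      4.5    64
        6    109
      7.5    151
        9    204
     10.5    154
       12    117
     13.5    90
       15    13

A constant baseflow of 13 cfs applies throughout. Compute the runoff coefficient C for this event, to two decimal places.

C ≈ 0.74

ΣQ_DR = 853.0 cfs; V = ΣQ_DR·Δt = 4.606 × 10^6 ft³.
Runoff depth d = V / A = 0.8931 in.
C = d / P = 0.8931 / 1.21 = 0.74.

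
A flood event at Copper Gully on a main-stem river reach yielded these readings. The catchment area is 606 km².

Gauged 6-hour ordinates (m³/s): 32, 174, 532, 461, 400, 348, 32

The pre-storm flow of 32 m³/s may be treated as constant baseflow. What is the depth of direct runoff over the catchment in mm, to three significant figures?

Direct runoff: 0.0, 142.0, 500.0, 429.0, 368.0, 316.0, 0.0 m³/s; ΣQ_DR = 1755 m³/s.
V = ΣQ_DR · Δt = 1755 × 21600 s = 3.791 × 10^7 m³.
Over A = 606 km², depth = V / A = 62.6 mm.

d ≈ 62.6 mm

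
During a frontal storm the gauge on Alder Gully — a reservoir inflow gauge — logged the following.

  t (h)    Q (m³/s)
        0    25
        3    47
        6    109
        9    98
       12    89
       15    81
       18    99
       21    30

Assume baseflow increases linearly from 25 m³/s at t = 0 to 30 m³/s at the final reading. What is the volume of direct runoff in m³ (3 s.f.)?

V ≈ 3.87 × 10^6 m³

Direct-runoff ordinates (Q − Q_b): 0.00, 21.29, 82.57, 70.86, 61.14, 52.43, 69.71, 0.00 m³/s.
ΣQ_DR = 358.0 m³/s.
With Δt = 3 h = 10800 s, V = ΣQ_DR · Δt = 358.0 × 10800 = 3.87 × 10^6 m³.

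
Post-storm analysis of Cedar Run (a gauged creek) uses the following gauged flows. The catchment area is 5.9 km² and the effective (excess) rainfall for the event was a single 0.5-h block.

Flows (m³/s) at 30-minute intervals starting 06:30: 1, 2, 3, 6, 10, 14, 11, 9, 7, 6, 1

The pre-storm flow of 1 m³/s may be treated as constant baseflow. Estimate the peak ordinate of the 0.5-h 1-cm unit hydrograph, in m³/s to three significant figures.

U_p ≈ 7.22 m³/s

Direct runoff: 0.0, 1.0, 2.0, 5.0, 9.0, 13.0, 10.0, 8.0, 6.0, 5.0, 0.0 m³/s; ΣQ_DR = 59.00 m³/s, peak = 13.0 m³/s.
Runoff depth d = ΣQ_DR·Δt / A = 59.00 × 1800 / (5.9 km²) = 18.00 mm.
The 1-cm UH is the DRH scaled by (10 mm)/d, so U_p = 13.0 × 10/18.00 = 7.22 m³/s.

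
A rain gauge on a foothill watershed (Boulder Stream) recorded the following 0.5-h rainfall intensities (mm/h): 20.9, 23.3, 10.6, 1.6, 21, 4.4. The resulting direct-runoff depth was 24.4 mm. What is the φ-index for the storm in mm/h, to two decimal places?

Only the 4 blocks with intensity above φ contribute runoff: 20.9, 23.3, 10.6, 21 mm/h.
Σ(I−φ)·Δt = d  ⇒  (20.9+23.3+10.6+21 − 4φ)·0.5 = 24.4
φ = (75.80 − 24.4/0.5) / 4 = 6.75 mm/h.

φ ≈ 6.75 mm/h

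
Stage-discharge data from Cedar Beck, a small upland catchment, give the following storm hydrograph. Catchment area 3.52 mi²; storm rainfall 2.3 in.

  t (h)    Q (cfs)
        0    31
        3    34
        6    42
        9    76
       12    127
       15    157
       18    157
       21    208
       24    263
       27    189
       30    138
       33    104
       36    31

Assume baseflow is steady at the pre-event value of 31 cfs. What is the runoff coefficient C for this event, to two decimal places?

ΣQ_DR = 1154 cfs; V = ΣQ_DR·Δt = 1.246 × 10^7 ft³.
Runoff depth d = V / A = 1.524 in.
C = d / P = 1.524 / 2.3 = 0.66.

C ≈ 0.66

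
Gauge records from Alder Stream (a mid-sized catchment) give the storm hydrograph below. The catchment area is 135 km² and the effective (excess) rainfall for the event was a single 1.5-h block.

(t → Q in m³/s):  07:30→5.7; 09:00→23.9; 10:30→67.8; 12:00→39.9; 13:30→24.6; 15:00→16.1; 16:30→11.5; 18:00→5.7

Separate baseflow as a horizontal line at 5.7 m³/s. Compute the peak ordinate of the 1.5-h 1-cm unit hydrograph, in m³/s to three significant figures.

Direct runoff: 0.0, 18.2, 62.1, 34.2, 18.9, 10.4, 5.8, 0.0 m³/s; ΣQ_DR = 149.6 m³/s, peak = 62.1 m³/s.
Runoff depth d = ΣQ_DR·Δt / A = 149.6 × 5400 / (135 km²) = 5.984 mm.
The 1-cm UH is the DRH scaled by (10 mm)/d, so U_p = 62.1 × 10/5.984 = 104 m³/s.

U_p ≈ 104 m³/s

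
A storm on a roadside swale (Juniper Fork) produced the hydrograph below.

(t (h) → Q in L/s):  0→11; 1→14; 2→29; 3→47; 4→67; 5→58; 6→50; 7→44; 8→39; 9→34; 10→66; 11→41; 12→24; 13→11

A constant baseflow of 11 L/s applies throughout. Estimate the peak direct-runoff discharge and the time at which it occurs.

Subtracting baseflow gives direct-runoff ordinates: 0.0, 3.0, 18.0, 36.0, 56.0, 47.0, 39.0, 33.0, 28.0, 23.0, 55.0, 30.0, 13.0, 0.0 L/s.
The maximum is 56.0 L/s, occurring at the reading for t = 4 h.

Q_p = 56.0 L/s at t = 4 h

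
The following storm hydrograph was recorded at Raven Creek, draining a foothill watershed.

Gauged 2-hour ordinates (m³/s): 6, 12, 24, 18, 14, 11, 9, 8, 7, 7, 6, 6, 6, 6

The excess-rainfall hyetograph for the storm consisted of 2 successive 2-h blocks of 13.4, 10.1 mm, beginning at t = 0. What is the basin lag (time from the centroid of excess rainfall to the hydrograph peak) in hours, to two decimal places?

Centroid of excess rainfall: t_c = Σ P_i·t̄_i / ΣP_i = 1.8596 h (block centres at 1, 3 h).
Hydrograph peak occurs at t = 4 h, so basin lag t_L = 4 − 1.8596 = 2.14 h.

t_L ≈ 2.14 h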